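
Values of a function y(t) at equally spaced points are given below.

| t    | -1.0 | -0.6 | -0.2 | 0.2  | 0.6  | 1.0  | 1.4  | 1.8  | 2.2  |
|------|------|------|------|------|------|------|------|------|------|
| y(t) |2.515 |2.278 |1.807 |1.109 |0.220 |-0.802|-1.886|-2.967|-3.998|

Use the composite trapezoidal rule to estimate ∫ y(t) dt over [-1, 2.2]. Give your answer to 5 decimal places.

-0.39300

h = 0.4, n = 8.
(h/2)·[y₀ + 2y₁ + 2y₂ + 2y₃ + 2y₄ + 2y₅ + 2y₆ + 2y₇ + y₈] = 0.2·(-1.965) = -0.39300.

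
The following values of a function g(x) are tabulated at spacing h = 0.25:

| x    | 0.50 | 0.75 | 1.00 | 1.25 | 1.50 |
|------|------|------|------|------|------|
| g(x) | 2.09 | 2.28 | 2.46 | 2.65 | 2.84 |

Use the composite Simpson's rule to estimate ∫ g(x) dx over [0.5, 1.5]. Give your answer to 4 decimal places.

h = 0.25, n = 4.
(h/3)·[y₀ + 4y₁ + 2y₂ + 4y₃ + y₄] = 0.083333·(29.57) = 2.4642.

2.4642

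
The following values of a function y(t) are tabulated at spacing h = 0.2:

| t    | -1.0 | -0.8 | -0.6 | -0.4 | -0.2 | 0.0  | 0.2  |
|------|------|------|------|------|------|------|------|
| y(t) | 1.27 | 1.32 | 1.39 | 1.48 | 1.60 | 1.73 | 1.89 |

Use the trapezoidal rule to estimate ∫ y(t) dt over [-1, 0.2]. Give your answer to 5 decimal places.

h = 0.2, n = 6.
(h/2)·[y₀ + 2y₁ + 2y₂ + 2y₃ + 2y₄ + 2y₅ + y₆] = 0.1·(18.20) = 1.82000.

1.82000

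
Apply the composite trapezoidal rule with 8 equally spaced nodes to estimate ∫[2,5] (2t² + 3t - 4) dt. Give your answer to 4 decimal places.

97.6837

h = (5 − 2)/7 = 0.428571.
Nodes t₀,…,t₇ = 2, 2.428571, 2.857143, 3.285714, 3.714286, 4.142857, 4.571429, 5.
f(t) = 2t² + 3t - 4: f₀=10, f₁=15.081633, f₂=20.897959, f₃=27.448980, f₄=34.734694, f₅=42.755102, f₆=51.510204, f₇=61.
(h/2)·[f₀ + 2f₁ + 2f₂ + 2f₃ + 2f₄ + 2f₅ + 2f₆ + f₇] = 0.214286·(455.857143) = 97.6837.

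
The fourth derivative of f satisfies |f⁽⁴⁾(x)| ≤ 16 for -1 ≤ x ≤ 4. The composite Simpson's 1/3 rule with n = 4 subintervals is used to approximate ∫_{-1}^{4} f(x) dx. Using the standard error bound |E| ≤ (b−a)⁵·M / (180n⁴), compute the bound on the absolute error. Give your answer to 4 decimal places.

1.0851

|E| ≤ (5)⁵·16 / (180·4⁴) = 50000/46080 = 1.0851.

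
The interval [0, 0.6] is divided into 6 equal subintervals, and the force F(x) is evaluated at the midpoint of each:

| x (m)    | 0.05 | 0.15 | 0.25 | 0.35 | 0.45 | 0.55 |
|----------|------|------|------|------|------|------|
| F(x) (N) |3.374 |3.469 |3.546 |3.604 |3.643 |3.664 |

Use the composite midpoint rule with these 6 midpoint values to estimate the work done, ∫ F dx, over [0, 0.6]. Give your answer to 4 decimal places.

2.1300

h = 0.1, n = 6.
h·[y(m₁) + y(m₂) + y(m₃) + y(m₄) + y(m₅) + y(m₆)] = 0.1·(21.300) = 2.1300.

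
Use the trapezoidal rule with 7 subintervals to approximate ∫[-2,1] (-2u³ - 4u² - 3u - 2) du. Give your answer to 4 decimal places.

h = (1 − (-2))/7 = 0.428571.
Nodes u₀,…,u₇ = -2, -1.571429, -1.142857, -0.714286, -0.285714, 0.142857, 0.571429, 1.
f(u) = -2u³ - 4u² - 3u - 2: f₀=4, f₁=0.597668, f₂=-0.810496, f₃=-1.169096, f₄=-1.422741, f₅=-2.516035, f₆=-5.393586, f₇=-11.
(h/2)·[f₀ + 2f₁ + 2f₂ + 2f₃ + 2f₄ + 2f₅ + 2f₆ + f₇] = 0.214286·(-28.428571) = -6.0918.

-6.0918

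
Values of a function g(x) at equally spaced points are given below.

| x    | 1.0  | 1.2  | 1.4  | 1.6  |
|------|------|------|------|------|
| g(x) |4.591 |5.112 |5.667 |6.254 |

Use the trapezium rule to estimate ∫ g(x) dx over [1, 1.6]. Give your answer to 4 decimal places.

h = 0.2, n = 3.
(h/2)·[y₀ + 2y₁ + 2y₂ + y₃] = 0.1·(32.403) = 3.2403.

3.2403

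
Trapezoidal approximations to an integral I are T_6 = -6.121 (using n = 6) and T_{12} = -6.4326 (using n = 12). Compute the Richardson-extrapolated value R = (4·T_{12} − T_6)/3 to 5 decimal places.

R = (4·T_{12} − T_6) / 3 = (4·(-6.4326) − (-6.121))/3 = (-19.6094)/3 = -6.53647.

-6.53647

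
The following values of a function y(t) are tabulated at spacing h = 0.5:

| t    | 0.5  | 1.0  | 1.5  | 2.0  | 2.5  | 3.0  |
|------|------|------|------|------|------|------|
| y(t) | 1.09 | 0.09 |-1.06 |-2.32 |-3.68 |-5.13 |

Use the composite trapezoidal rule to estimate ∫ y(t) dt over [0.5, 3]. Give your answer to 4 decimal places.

-4.4950

h = 0.5, n = 5.
(h/2)·[y₀ + 2y₁ + 2y₂ + 2y₃ + 2y₄ + y₅] = 0.25·(-17.98) = -4.4950.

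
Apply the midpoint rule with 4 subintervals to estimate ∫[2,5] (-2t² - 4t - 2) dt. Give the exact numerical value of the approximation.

-125.71875

h = (5 − 2)/4 = 0.75.
Midpoints m₁,…,m₄ = 2.375, 3.125, 3.875, 4.625.
f(m₁)=-22.78125, f(m₂)=-34.03125, f(m₃)=-47.53125, f(m₄)=-63.28125.
h·[f(m₁) + f(m₂) + f(m₃) + f(m₄)] = 0.75·(-167.625) = -125.71875.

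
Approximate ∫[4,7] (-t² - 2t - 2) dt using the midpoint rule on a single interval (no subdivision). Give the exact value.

-129.75

M = (b−a)·f(5.5) = 3·(-43.25) = -129.75.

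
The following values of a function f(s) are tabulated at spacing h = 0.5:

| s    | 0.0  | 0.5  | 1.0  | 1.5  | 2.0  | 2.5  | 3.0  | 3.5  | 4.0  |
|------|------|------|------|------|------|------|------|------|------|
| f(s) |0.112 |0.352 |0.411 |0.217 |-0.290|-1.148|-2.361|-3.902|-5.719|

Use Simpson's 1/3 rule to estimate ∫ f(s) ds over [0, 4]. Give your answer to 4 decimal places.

h = 0.5, n = 8.
(h/3)·[y₀ + 4y₁ + 2y₂ + 4y₃ + 2y₄ + 4y₅ + 2y₆ + 4y₇ + y₈] = 0.166667·(-28.011) = -4.6685.

-4.6685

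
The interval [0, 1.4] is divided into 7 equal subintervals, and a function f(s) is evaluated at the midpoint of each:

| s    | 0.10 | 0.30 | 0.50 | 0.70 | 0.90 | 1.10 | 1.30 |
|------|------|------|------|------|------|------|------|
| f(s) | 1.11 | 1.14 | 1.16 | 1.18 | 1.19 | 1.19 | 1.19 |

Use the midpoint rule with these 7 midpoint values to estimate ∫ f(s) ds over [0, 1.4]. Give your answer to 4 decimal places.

h = 0.2, n = 7.
h·[y(m₁) + y(m₂) + y(m₃) + y(m₄) + y(m₅) + y(m₆) + y(m₇)] = 0.2·(8.16) = 1.6320.

1.6320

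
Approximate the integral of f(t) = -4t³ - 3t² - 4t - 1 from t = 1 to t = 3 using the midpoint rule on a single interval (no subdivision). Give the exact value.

M = (b−a)·f(2) = 2·(-53) = -106.

-106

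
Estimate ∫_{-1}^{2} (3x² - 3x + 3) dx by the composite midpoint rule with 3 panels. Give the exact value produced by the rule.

12.75

h = (2 − (-1))/3 = 1.
Midpoints m₁,…,m₃ = -0.5, 0.5, 1.5.
f(m₁)=5.25, f(m₂)=2.25, f(m₃)=5.25.
h·[f(m₁) + f(m₂) + f(m₃)] = 1·(12.75) = 12.75.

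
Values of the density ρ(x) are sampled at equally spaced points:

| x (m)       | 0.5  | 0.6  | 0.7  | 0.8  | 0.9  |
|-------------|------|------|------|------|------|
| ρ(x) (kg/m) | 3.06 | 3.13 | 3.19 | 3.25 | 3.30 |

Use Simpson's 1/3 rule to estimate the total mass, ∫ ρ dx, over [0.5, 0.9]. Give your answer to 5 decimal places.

1.27533

h = 0.1, n = 4.
(h/3)·[y₀ + 4y₁ + 2y₂ + 4y₃ + y₄] = 0.033333·(38.26) = 1.27533.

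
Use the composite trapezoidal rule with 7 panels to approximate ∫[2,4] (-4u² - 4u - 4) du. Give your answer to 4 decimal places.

h = (4 − 2)/7 = 0.285714.
Nodes u₀,…,u₇ = 2, 2.285714, 2.571429, 2.857143, 3.142857, 3.428571, 3.714286, 4.
f(u) = -4u² - 4u - 4: f₀=-28, f₁=-34.040816, f₂=-40.734694, f₃=-48.081633, f₄=-56.081633, f₅=-64.734694, f₆=-74.040816, f₇=-84.
(h/2)·[f₀ + 2f₁ + 2f₂ + 2f₃ + 2f₄ + 2f₅ + 2f₆ + f₇] = 0.142857·(-747.428571) = -106.7755.

-106.7755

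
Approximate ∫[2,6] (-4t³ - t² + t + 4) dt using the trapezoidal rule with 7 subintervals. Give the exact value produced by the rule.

-1328

h = (6 − 2)/7 = 0.571429.
Nodes t₀,…,t₇ = 2, 2.571429, 3.142857, 3.714286, 4.285714, 4.857143, 5.428571, 6.
f(t) = -4t³ - t² + t + 4: f₀=-30, f₁=-68.052478, f₂=-126.909621, f₃=-211.049563, f₄=-324.950437, f₅=-473.090379, f₆=-659.947522, f₇=-890.
(h/2)·[f₀ + 2f₁ + 2f₂ + 2f₃ + 2f₄ + 2f₅ + 2f₆ + f₇] = 0.285714·(-4648) = -1328.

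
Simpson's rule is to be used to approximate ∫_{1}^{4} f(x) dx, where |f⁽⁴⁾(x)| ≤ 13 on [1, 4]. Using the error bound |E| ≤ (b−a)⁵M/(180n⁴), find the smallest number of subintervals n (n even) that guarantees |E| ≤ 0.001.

Need 3159/(180n⁴) ≤ 0.001.
n⁴ ≥ 3159/(180·0.001) = 17550 ⇒ n ≥ 11.5098, so the smallest even n is 12. (n must be even for Simpson's rule.)

12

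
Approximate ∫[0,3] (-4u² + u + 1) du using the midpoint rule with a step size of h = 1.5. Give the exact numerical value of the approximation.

h = (3 − 0)/2 = 1.5.
Midpoints m₁,…,m₂ = 0.75, 2.25.
f(m₁)=-0.5, f(m₂)=-17.
h·[f(m₁) + f(m₂)] = 1.5·(-17.5) = -26.25.

-26.25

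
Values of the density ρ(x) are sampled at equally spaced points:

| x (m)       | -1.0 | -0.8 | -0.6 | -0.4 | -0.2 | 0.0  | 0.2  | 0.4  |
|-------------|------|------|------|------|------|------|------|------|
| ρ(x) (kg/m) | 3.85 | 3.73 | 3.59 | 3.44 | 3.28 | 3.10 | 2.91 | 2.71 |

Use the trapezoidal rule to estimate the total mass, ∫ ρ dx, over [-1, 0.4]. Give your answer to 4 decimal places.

4.6660

h = 0.2, n = 7.
(h/2)·[y₀ + 2y₁ + 2y₂ + 2y₃ + 2y₄ + 2y₅ + 2y₆ + y₇] = 0.1·(46.66) = 4.6660.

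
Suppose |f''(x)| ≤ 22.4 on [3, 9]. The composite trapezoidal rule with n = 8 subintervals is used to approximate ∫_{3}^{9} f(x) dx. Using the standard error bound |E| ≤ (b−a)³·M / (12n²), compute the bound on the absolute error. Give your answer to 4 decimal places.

6.3000

|E| ≤ (6)³·22.4 / (12·8²) = 4838.4/768 = 6.3000.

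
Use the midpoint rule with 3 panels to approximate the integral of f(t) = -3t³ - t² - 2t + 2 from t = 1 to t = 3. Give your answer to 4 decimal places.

h = (3 − 1)/3 = 0.666667.
Midpoints m₁,…,m₃ = 1.333333, 2, 2.666667.
f(m₁)=-9.555556, f(m₂)=-30, f(m₃)=-67.333333.
h·[f(m₁) + f(m₂) + f(m₃)] = 0.666667·(-106.888889) = -71.2593.

-71.2593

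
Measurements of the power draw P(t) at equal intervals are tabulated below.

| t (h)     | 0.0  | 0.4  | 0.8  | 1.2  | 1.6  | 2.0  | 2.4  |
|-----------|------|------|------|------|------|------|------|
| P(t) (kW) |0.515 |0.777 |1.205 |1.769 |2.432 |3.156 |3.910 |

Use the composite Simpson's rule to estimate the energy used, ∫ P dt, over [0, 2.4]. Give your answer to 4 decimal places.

4.6009

h = 0.4, n = 6.
(h/3)·[y₀ + 4y₁ + 2y₂ + 4y₃ + 2y₄ + 4y₅ + y₆] = 0.133333·(34.507) = 4.6009.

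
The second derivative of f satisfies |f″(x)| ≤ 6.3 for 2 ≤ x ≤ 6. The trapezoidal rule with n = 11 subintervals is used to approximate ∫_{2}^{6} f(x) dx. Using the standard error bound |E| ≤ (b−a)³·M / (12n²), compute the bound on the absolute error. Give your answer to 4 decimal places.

|E| ≤ (4)³·6.3 / (12·11²) = 403.2/1452 = 0.2777.

0.2777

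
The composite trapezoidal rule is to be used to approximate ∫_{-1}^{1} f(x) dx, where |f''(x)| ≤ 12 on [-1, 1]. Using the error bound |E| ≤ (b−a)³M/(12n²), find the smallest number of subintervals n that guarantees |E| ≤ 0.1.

Need 96/(12n²) ≤ 0.1.
n² ≥ 96/(12·0.1) = 80 ⇒ n ≥ 8.9443, so the smallest n is 9.

9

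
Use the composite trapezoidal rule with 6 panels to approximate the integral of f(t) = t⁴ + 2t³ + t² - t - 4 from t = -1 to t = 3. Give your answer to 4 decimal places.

h = (3 − (-1))/6 = 0.666667.
Nodes t₀,…,t₆ = -1, -0.333333, 0.333333, 1, 1.666667, 2.333333, 3.
f(t) = t⁴ + 2t³ + t² - t - 4: f₀=-3, f₁=-3.617284, f₂=-4.135802, f₃=-1, f₄=14.086420, f₅=54.160494, f₆=137.
(h/2)·[f₀ + 2f₁ + 2f₂ + 2f₃ + 2f₄ + 2f₅ + f₆] = 0.333333·(252.987654) = 84.3292.

84.3292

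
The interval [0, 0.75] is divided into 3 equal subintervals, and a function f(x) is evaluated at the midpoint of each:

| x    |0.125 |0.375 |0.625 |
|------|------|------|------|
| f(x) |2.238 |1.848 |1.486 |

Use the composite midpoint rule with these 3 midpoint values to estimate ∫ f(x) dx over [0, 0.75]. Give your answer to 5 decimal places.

1.39300

h = 0.25, n = 3.
h·[y(m₁) + y(m₂) + y(m₃)] = 0.25·(5.572) = 1.39300.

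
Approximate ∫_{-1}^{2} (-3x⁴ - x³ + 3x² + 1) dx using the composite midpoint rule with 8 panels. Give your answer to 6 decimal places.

-10.975113

h = (2 − (-1))/8 = 0.375.
Midpoints m₁,…,m₈ = -0.8125, -0.4375, -0.0625, 0.3125, 0.6875, 1.0625, 1.4375, 1.8125.
f(m₁)=2.2094268798828125, f(m₂)=1.5480499267578125, f(m₃)=1.0119171142578125, f(m₄)=1.2338409423828125, f(m₅)=1.4228057861328125, f(m₆)=-0.6360321044921875, f(m₇)=-8.5813446044921875, f(m₈)=-27.4756317138671875.
h·[f(m₁) + f(m₂) + f(m₃) + f(m₄) + f(m₅) + f(m₆) + f(m₇) + f(m₈)] = 0.375·(-29.2669677734375) = -10.975113.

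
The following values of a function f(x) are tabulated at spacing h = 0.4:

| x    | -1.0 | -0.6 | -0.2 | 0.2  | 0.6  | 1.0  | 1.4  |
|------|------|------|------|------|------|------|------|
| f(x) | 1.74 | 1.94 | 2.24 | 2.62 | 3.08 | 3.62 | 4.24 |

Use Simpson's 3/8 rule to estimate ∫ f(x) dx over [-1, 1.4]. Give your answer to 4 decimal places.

h = 0.4, n = 6.
(3h/8)·[y₀ + 3y₁ + 3y₂ + 2y₃ + 3y₄ + 3y₅ + y₆] = 0.15·(43.86) = 6.5790.

6.5790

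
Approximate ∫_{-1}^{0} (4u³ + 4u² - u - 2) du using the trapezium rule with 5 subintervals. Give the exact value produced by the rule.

h = (0 − (-1))/5 = 0.2.
Nodes u₀,…,u₅ = -1, -0.8, -0.6, -0.4, -0.2, 0.
f(u) = 4u³ + 4u² - u - 2: f₀=-1, f₁=-0.688, f₂=-0.824, f₃=-1.216, f₄=-1.672, f₅=-2.
(h/2)·[f₀ + 2f₁ + 2f₂ + 2f₃ + 2f₄ + f₅] = 0.1·(-11.8) = -1.18.

-1.18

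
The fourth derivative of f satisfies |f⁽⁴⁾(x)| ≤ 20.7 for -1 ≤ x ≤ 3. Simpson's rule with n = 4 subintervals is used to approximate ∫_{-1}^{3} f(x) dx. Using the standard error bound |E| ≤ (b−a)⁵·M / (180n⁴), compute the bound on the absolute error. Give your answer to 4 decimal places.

0.4600

|E| ≤ (4)⁵·20.7 / (180·4⁴) = 21196.8/46080 = 0.4600.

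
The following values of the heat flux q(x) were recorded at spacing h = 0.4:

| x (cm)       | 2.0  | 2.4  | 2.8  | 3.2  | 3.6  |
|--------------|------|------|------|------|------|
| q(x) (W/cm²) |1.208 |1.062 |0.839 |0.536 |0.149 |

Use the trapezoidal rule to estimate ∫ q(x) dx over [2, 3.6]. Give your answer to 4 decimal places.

1.2462

h = 0.4, n = 4.
(h/2)·[y₀ + 2y₁ + 2y₂ + 2y₃ + y₄] = 0.2·(6.231) = 1.2462.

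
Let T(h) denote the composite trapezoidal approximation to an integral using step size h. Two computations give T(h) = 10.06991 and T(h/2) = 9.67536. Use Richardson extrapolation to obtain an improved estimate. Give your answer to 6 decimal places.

9.543843

R = (4·T(h/2) − T(h)) / 3 = (4·9.67536 − 10.06991)/3 = (28.63153)/3 = 9.543843.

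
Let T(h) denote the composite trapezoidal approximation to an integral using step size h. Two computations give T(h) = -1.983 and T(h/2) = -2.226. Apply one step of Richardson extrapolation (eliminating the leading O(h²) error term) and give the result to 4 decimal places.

-2.3070

R = (4·T(h/2) − T(h)) / 3 = (4·(-2.226) − (-1.983))/3 = (-6.921)/3 = -2.3070.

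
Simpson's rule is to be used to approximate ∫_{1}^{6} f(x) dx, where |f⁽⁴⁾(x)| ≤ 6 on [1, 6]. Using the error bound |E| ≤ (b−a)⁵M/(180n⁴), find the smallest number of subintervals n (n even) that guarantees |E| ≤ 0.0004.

24

Need 18750/(180n⁴) ≤ 0.0004.
n⁴ ≥ 18750/(180·0.0004) = 260417 ⇒ n ≥ 22.5901, so the smallest even n is 24. (n must be even for Simpson's rule.)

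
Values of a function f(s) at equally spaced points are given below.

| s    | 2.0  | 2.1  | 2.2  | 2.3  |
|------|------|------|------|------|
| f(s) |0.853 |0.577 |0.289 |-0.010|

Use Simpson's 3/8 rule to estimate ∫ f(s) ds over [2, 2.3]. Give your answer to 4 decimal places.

h = 0.1, n = 3.
(3h/8)·[y₀ + 3y₁ + 3y₂ + y₃] = 0.0375·(3.441) = 0.1290.

0.1290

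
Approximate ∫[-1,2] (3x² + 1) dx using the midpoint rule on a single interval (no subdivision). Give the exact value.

5.25

M = (b−a)·f(0.5) = 3·(1.75) = 5.25.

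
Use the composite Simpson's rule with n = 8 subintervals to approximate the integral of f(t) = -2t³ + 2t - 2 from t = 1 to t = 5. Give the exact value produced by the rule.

-296

h = (5 − 1)/8 = 0.5.
Nodes t₀,…,t₈ = 1, 1.5, 2, 2.5, 3, 3.5, 4, 4.5, 5.
f(t) = -2t³ + 2t - 2: f₀=-2, f₁=-5.75, f₂=-14, f₃=-28.25, f₄=-50, f₅=-80.75, f₆=-122, f₇=-175.25, f₈=-242.
(h/3)·[f₀ + 4f₁ + 2f₂ + 4f₃ + 2f₄ + 4f₅ + 2f₆ + 4f₇ + f₈] = 0.166667·(-1776) = -296.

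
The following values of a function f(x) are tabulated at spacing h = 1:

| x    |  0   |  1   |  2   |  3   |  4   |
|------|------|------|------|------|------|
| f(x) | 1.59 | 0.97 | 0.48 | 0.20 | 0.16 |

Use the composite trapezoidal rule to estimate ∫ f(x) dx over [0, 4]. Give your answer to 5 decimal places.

h = 1, n = 4.
(h/2)·[y₀ + 2y₁ + 2y₂ + 2y₃ + y₄] = 0.5·(5.05) = 2.52500.

2.52500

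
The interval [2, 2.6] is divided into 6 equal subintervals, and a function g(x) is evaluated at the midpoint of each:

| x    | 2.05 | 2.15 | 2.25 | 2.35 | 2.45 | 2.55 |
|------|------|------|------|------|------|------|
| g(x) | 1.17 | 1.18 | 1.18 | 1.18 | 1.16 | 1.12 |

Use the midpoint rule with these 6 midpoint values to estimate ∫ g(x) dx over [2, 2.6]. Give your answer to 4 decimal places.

h = 0.1, n = 6.
h·[y(m₁) + y(m₂) + y(m₃) + y(m₄) + y(m₅) + y(m₆)] = 0.1·(6.99) = 0.6990.

0.6990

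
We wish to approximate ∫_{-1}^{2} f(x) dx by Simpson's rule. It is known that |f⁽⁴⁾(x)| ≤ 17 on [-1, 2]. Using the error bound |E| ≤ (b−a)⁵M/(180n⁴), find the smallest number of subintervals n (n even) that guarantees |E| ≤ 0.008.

8

Need 4131/(180n⁴) ≤ 0.008.
n⁴ ≥ 4131/(180·0.008) = 2868.75 ⇒ n ≥ 7.3185, so the smallest even n is 8. (n must be even for Simpson's rule.)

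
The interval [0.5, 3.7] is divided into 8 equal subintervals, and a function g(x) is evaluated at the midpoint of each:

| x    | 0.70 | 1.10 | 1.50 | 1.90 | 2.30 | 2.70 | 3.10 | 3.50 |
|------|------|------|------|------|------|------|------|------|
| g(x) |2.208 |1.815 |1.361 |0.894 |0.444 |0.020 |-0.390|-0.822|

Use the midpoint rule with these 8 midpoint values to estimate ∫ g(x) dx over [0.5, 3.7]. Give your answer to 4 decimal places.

h = 0.4, n = 8.
h·[y(m₁) + y(m₂) + y(m₃) + y(m₄) + y(m₅) + y(m₆) + y(m₇) + y(m₈)] = 0.4·(5.530) = 2.2120.

2.2120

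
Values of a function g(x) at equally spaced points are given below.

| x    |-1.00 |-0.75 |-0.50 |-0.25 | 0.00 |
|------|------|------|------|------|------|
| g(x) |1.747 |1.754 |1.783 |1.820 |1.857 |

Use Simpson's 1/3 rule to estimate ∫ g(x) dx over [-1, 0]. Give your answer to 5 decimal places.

h = 0.25, n = 4.
(h/3)·[y₀ + 4y₁ + 2y₂ + 4y₃ + y₄] = 0.083333·(21.466) = 1.78883.

1.78883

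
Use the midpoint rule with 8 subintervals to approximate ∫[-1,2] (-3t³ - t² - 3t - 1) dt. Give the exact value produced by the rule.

h = (2 − (-1))/8 = 0.375.
Midpoints m₁,…,m₈ = -0.8125, -0.4375, -0.0625, 0.3125, 0.6875, 1.0625, 1.4375, 1.8125.
f(m₁)=2.386474609375, f(m₂)=0.372314453125, f(m₃)=-0.815673828125, f(m₄)=-2.126708984375, f(m₅)=-4.510009765625, f(m₆)=-8.914794921875, f(m₇)=-16.290283203125, f(m₈)=-27.585693359375.
h·[f(m₁) + f(m₂) + f(m₃) + f(m₄) + f(m₅) + f(m₆) + f(m₇) + f(m₈)] = 0.375·(-57.484375) = -21.556640625.

-21.556640625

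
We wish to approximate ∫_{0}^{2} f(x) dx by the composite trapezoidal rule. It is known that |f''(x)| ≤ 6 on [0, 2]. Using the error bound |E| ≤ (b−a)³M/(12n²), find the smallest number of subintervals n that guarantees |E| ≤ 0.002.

45

Need 48/(12n²) ≤ 0.002.
n² ≥ 48/(12·0.002) = 2000 ⇒ n ≥ 44.7214, so the smallest n is 45.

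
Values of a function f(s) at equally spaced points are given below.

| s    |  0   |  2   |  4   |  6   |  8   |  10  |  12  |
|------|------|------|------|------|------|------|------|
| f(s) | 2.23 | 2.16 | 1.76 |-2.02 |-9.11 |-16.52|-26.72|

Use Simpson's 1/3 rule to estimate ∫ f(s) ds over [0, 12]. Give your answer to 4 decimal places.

h = 2, n = 6.
(h/3)·[y₀ + 4y₁ + 2y₂ + 4y₃ + 2y₄ + 4y₅ + y₆] = 0.666667·(-104.71) = -69.8067.

-69.8067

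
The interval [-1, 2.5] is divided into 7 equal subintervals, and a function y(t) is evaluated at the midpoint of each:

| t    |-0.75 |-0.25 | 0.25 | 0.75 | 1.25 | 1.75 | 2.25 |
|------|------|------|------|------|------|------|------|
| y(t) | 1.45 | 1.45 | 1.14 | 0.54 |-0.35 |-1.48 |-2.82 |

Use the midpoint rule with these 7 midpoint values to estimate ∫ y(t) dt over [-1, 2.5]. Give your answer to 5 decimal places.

-0.03500

h = 0.5, n = 7.
h·[y(m₁) + y(m₂) + y(m₃) + y(m₄) + y(m₅) + y(m₆) + y(m₇)] = 0.5·(-0.07) = -0.03500.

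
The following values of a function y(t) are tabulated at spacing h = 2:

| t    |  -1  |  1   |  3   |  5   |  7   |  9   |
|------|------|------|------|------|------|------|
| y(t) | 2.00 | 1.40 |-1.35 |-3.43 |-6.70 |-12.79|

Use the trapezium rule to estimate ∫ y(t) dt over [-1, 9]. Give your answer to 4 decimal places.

-30.9500

h = 2, n = 5.
(h/2)·[y₀ + 2y₁ + 2y₂ + 2y₃ + 2y₄ + y₅] = 1·(-30.95) = -30.9500.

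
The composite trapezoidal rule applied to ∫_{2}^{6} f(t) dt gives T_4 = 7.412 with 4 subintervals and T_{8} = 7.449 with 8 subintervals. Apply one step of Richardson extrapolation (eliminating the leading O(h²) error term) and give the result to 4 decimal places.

7.4613

R = (4·T_{8} − T_4) / 3 = (4·7.449 − 7.412)/3 = (22.384)/3 = 7.4613.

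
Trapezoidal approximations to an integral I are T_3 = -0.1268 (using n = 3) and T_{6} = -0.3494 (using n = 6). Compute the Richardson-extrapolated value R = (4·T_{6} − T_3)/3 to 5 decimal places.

-0.42360

R = (4·T_{6} − T_3) / 3 = (4·(-0.3494) − (-0.1268))/3 = (-1.2708)/3 = -0.42360.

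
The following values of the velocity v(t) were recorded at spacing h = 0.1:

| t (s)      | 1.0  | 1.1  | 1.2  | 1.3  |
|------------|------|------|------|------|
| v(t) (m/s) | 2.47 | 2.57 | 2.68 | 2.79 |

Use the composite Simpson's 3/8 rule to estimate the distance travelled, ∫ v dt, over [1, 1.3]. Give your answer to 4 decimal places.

0.7879

h = 0.1, n = 3.
(3h/8)·[y₀ + 3y₁ + 3y₂ + y₃] = 0.0375·(21.01) = 0.7879.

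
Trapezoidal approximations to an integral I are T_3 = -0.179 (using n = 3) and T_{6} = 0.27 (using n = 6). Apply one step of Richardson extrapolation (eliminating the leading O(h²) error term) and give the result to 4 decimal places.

0.4197

R = (4·T_{6} − T_3) / 3 = (4·0.27 − (-0.179))/3 = (1.259)/3 = 0.4197.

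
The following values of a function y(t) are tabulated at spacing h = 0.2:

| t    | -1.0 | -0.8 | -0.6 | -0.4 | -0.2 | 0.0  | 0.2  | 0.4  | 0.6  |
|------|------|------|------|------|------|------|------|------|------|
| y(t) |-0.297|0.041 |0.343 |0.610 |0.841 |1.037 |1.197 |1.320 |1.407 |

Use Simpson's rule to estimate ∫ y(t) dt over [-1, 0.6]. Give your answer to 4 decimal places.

1.1936

h = 0.2, n = 8.
(h/3)·[y₀ + 4y₁ + 2y₂ + 4y₃ + 2y₄ + 4y₅ + 2y₆ + 4y₇ + y₈] = 0.066667·(17.904) = 1.1936.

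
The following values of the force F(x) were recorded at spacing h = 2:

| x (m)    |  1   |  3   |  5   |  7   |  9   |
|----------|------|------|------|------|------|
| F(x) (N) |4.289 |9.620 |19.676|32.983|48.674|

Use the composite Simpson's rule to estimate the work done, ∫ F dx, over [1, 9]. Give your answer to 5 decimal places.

175.15133

h = 2, n = 4.
(h/3)·[y₀ + 4y₁ + 2y₂ + 4y₃ + y₄] = 0.666667·(262.727) = 175.15133.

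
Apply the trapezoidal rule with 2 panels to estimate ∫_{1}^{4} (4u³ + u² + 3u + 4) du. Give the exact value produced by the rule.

345.375

h = (4 − 1)/2 = 1.5.
Nodes u₀,…,u₂ = 1, 2.5, 4.
f(u) = 4u³ + u² + 3u + 4: f₀=12, f₁=80.25, f₂=288.
(h/2)·[f₀ + 2f₁ + f₂] = 0.75·(460.5) = 345.375.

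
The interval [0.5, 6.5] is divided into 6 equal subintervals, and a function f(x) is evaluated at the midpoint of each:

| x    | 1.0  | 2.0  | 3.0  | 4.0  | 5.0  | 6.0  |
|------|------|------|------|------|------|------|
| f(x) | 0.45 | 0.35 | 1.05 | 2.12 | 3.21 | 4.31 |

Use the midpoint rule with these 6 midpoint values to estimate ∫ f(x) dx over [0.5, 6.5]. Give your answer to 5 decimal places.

h = 1, n = 6.
h·[y(m₁) + y(m₂) + y(m₃) + y(m₄) + y(m₅) + y(m₆)] = 1·(11.49) = 11.49000.

11.49000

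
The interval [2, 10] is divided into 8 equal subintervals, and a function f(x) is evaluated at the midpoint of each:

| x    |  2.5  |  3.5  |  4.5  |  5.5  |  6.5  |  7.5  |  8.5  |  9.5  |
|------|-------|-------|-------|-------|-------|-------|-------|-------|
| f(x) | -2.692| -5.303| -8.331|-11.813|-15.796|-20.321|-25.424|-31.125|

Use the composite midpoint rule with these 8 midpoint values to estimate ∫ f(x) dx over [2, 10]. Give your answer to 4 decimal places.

-120.8050

h = 1, n = 8.
h·[y(m₁) + y(m₂) + y(m₃) + y(m₄) + y(m₅) + y(m₆) + y(m₇) + y(m₈)] = 1·(-120.805) = -120.8050.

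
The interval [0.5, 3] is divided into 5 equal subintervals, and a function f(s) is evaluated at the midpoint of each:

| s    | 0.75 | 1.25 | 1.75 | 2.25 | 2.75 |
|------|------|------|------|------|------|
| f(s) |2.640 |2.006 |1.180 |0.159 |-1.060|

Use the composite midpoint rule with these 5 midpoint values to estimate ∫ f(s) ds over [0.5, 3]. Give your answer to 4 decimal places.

h = 0.5, n = 5.
h·[y(m₁) + y(m₂) + y(m₃) + y(m₄) + y(m₅)] = 0.5·(4.925) = 2.4625.

2.4625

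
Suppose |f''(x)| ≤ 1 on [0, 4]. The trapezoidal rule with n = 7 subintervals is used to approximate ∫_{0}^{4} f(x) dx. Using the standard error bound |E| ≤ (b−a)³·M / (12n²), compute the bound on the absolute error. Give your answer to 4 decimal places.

|E| ≤ (4)³·1 / (12·7²) = 64/588 = 0.1088.

0.1088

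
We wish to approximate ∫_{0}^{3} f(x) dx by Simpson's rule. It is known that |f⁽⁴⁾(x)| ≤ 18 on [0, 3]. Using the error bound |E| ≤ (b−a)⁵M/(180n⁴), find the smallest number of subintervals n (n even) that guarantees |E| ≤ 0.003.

10

Need 4374/(180n⁴) ≤ 0.003.
n⁴ ≥ 4374/(180·0.003) = 8100 ⇒ n ≥ 9.4868, so the smallest even n is 10. (n must be even for Simpson's rule.)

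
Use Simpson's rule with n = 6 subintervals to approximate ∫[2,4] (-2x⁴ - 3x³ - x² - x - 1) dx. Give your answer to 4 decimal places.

h = (4 − 2)/6 = 0.333333.
Nodes x₀,…,x₆ = 2, 2.333333, 2.666667, 3, 3.333333, 3.666667, 4.
f(x) = -2x⁴ - 3x³ - x² - x - 1: f₀=-63, f₁=-106.172840, f₂=-168.802469, f₃=-256, f₄=-373.469136, f₅=-527.506173, f₆=-725.
(h/3)·[f₀ + 4f₁ + 2f₂ + 4f₃ + 2f₄ + 4f₅ + f₆] = 0.111111·(-5431.259259) = -603.4733.

-603.4733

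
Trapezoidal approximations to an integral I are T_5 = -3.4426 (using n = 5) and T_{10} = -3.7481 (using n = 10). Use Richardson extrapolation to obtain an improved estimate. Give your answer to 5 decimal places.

-3.84993

R = (4·T_{10} − T_5) / 3 = (4·(-3.7481) − (-3.4426))/3 = (-11.5498)/3 = -3.84993.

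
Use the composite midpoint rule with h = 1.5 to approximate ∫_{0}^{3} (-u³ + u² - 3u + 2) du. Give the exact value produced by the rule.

h = (3 − 0)/2 = 1.5.
Midpoints m₁,…,m₂ = 0.75, 2.25.
f(m₁)=-0.109375, f(m₂)=-11.078125.
h·[f(m₁) + f(m₂)] = 1.5·(-11.1875) = -16.78125.

-16.78125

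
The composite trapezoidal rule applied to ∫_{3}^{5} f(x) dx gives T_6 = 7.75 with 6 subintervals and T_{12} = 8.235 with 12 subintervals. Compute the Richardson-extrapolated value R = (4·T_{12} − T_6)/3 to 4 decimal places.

8.3967

R = (4·T_{12} − T_6) / 3 = (4·8.235 − 7.75)/3 = (25.190)/3 = 8.3967.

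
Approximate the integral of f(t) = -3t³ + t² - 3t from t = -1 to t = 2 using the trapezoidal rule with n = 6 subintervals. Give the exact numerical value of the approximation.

-13.1875

h = (2 − (-1))/6 = 0.5.
Nodes t₀,…,t₆ = -1, -0.5, 0, 0.5, 1, 1.5, 2.
f(t) = -3t³ + t² - 3t: f₀=7, f₁=2.125, f₂=0, f₃=-1.625, f₄=-5, f₅=-12.375, f₆=-26.
(h/2)·[f₀ + 2f₁ + 2f₂ + 2f₃ + 2f₄ + 2f₅ + f₆] = 0.25·(-52.75) = -13.1875.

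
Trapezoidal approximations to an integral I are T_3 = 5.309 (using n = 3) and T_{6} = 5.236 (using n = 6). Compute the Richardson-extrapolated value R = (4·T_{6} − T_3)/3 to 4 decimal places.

R = (4·T_{6} − T_3) / 3 = (4·5.236 − 5.309)/3 = (15.635)/3 = 5.2117.

5.2117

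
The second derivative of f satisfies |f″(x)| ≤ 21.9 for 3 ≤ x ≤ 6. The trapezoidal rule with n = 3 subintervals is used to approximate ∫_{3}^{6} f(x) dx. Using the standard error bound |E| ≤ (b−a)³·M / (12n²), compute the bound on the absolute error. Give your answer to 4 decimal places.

|E| ≤ (3)³·21.9 / (12·3²) = 591.3/108 = 5.4750.

5.4750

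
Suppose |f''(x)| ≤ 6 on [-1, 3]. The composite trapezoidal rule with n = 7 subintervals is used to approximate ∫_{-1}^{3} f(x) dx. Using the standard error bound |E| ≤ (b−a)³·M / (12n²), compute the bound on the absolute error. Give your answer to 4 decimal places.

0.6531

|E| ≤ (4)³·6 / (12·7²) = 384/588 = 0.6531.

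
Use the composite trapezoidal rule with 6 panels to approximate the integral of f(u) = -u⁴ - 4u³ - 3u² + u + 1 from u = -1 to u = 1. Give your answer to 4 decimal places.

-0.5844

h = (1 − (-1))/6 = 0.333333.
Nodes u₀,…,u₆ = -1, -0.666667, -0.333333, 0, 0.333333, 0.666667, 1.
f(u) = -u⁴ - 4u³ - 3u² + u + 1: f₀=0, f₁=-0.012346, f₂=0.469136, f₃=1, f₄=0.839506, f₅=-1.049383, f₆=-6.
(h/2)·[f₀ + 2f₁ + 2f₂ + 2f₃ + 2f₄ + 2f₅ + f₆] = 0.166667·(-3.506173) = -0.5844.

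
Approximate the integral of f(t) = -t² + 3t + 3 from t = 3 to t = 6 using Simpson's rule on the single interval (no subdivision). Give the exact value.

S = (b−a)/6 · [f(3) + 4f(4.5) + f(6)] = 0.5·[3 + 4·(-3.75) + (-15)] = -13.5.

-13.5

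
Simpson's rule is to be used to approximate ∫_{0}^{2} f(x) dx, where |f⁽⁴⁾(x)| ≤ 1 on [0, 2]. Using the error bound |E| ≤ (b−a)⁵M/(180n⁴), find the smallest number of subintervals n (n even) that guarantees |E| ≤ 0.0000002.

32

Need 32/(180n⁴) ≤ 0.0000002.
n⁴ ≥ 32/(180·0.0000002) = 888889 ⇒ n ≥ 30.7052, so the smallest even n is 32. (n must be even for Simpson's rule.)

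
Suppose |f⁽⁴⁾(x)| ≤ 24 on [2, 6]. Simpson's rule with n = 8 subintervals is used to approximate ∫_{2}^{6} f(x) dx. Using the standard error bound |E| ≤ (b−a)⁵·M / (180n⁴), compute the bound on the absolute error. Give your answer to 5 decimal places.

0.03333

|E| ≤ (4)⁵·24 / (180·8⁴) = 24576/737280 = 0.03333.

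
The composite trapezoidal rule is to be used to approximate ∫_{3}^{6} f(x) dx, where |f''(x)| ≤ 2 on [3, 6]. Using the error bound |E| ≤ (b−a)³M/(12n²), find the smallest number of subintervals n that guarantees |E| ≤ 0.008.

Need 54/(12n²) ≤ 0.008.
n² ≥ 54/(12·0.008) = 562.5 ⇒ n ≥ 23.7171, so the smallest n is 24.

24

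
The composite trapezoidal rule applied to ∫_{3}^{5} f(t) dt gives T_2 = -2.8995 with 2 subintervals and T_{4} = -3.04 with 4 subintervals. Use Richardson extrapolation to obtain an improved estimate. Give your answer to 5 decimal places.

-3.08683

R = (4·T_{4} − T_2) / 3 = (4·(-3.04) − (-2.8995))/3 = (-9.2605)/3 = -3.08683.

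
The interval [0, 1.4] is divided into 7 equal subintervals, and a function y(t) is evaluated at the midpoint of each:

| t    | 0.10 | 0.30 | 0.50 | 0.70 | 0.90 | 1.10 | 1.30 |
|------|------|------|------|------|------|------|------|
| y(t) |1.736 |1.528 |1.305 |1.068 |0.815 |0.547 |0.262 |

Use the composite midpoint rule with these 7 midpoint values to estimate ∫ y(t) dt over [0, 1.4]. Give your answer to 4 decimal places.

1.4522

h = 0.2, n = 7.
h·[y(m₁) + y(m₂) + y(m₃) + y(m₄) + y(m₅) + y(m₆) + y(m₇)] = 0.2·(7.261) = 1.4522.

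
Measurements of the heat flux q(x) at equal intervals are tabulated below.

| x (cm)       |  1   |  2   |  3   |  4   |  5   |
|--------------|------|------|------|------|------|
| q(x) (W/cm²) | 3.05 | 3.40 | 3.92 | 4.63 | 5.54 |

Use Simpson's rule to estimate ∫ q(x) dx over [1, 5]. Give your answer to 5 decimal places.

16.18333

h = 1, n = 4.
(h/3)·[y₀ + 4y₁ + 2y₂ + 4y₃ + y₄] = 0.333333·(48.55) = 16.18333.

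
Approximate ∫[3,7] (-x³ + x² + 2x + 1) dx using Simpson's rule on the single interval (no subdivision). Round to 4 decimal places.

S = (b−a)/6 · [f(3) + 4f(5) + f(7)] = 0.666667·[(-11) + 4·(-89) + (-279)] = -430.6667.

-430.6667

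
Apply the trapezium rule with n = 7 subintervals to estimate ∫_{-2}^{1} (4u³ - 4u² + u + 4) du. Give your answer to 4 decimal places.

h = (1 − (-2))/7 = 0.428571.
Nodes u₀,…,u₇ = -2, -1.571429, -1.142857, -0.714286, -0.285714, 0.142857, 0.571429, 1.
f(u) = 4u³ - 4u² + u + 4: f₀=-46, f₁=-22.970845, f₂=-8.338192, f₃=-0.212828, f₄=3.294461, f₅=4.072886, f₆=4.011662, f₇=5.
(h/2)·[f₀ + 2f₁ + 2f₂ + 2f₃ + 2f₄ + 2f₅ + 2f₆ + f₇] = 0.214286·(-81.285714) = -17.4184.

-17.4184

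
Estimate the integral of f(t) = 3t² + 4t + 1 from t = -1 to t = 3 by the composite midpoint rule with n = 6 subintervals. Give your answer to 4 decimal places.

h = (3 − (-1))/6 = 0.666667.
Midpoints m₁,…,m₆ = -0.666667, 0, 0.666667, 1.333333, 2, 2.666667.
f(m₁)=-0.333333, f(m₂)=1, f(m₃)=5, f(m₄)=11.666667, f(m₅)=21, f(m₆)=33.
h·[f(m₁) + f(m₂) + f(m₃) + f(m₄) + f(m₅) + f(m₆)] = 0.666667·(71.333333) = 47.5556.

47.5556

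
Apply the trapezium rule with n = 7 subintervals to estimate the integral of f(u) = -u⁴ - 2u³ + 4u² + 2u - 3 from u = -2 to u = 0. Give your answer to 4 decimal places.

h = (0 − (-2))/7 = 0.285714.
Nodes u₀,…,u₇ = -2, -1.714286, -1.428571, -1.142857, -0.857143, -0.571429, -0.285714, 0.
f(u) = -u⁴ - 2u³ + 4u² + 2u - 3: f₀=9, f₁=6.765931, f₂=3.972095, f₃=1.218242, f₄=-1.055810, f₅=-2.570179, f₆=-3.204915, f₇=-3.
(h/2)·[f₀ + 2f₁ + 2f₂ + 2f₃ + 2f₄ + 2f₅ + 2f₆ + f₇] = 0.142857·(16.250729) = 2.3215.

2.3215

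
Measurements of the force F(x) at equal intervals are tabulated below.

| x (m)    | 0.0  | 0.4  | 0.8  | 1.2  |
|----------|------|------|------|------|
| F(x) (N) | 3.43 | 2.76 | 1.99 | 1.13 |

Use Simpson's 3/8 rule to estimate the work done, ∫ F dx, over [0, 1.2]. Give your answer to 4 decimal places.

h = 0.4, n = 3.
(3h/8)·[y₀ + 3y₁ + 3y₂ + y₃] = 0.15·(18.81) = 2.8215.

2.8215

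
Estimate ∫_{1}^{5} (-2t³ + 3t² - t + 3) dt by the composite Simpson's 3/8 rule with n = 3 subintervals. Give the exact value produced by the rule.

h = (5 − 1)/3 = 1.333333.
Nodes t₀,…,t₃ = 1, 2.333333, 3.666667, 5.
f(t) = -2t³ + 3t² - t + 3: f₀=3, f₁=-8.407407, f₂=-58.925926, f₃=-177.
(3h/8)·[f₀ + 3f₁ + 3f₂ + f₃] = 0.5·(-376) = -188.

-188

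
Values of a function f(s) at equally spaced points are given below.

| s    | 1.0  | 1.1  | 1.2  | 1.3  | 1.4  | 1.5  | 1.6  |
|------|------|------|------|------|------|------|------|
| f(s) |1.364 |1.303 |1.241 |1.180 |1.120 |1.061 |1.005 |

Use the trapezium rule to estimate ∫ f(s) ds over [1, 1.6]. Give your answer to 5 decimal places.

h = 0.1, n = 6.
(h/2)·[y₀ + 2y₁ + 2y₂ + 2y₃ + 2y₄ + 2y₅ + y₆] = 0.05·(14.179) = 0.70895.

0.70895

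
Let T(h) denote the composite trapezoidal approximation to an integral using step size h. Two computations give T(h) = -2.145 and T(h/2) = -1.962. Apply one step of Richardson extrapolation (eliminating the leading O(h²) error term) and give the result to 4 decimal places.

R = (4·T(h/2) − T(h)) / 3 = (4·(-1.962) − (-2.145))/3 = (-5.703)/3 = -1.9010.

-1.9010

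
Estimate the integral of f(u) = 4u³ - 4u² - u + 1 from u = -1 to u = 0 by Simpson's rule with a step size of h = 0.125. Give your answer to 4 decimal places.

h = (0 − (-1))/8 = 0.125.
Nodes u₀,…,u₈ = -1, -0.875, -0.75, -0.625, -0.5, -0.375, -0.25, -0.125, 0.
f(u) = 4u³ - 4u² - u + 1: f₀=-6, f₁=-3.8671875, f₂=-2.1875, f₃=-0.9140625, f₄=0, f₅=0.6015625, f₆=0.9375, f₇=1.0546875, f₈=1.
(h/3)·[f₀ + 4f₁ + 2f₂ + 4f₃ + 2f₄ + 4f₅ + 2f₆ + 4f₇ + f₈] = 0.041667·(-20) = -0.8333.

-0.8333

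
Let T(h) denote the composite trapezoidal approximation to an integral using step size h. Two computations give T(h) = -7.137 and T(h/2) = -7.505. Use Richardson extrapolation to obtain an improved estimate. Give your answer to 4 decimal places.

-7.6277

R = (4·T(h/2) − T(h)) / 3 = (4·(-7.505) − (-7.137))/3 = (-22.883)/3 = -7.6277.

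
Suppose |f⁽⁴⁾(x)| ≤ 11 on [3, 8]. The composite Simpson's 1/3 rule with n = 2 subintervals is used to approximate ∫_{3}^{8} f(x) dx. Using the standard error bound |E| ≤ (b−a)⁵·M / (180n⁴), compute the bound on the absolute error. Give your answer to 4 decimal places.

11.9358

|E| ≤ (5)⁵·11 / (180·2⁴) = 34375/2880 = 11.9358.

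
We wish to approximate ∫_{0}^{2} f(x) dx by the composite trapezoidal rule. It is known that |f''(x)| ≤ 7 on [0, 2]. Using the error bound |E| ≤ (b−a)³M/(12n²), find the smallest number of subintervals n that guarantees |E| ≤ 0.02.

16

Need 56/(12n²) ≤ 0.02.
n² ≥ 56/(12·0.02) = 233.333 ⇒ n ≥ 15.2753, so the smallest n is 16.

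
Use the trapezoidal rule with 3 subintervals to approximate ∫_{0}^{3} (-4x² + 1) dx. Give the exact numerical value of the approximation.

-35

h = (3 − 0)/3 = 1.
Nodes x₀,…,x₃ = 0, 1, 2, 3.
f(x) = -4x² + 1: f₀=1, f₁=-3, f₂=-15, f₃=-35.
(h/2)·[f₀ + 2f₁ + 2f₂ + f₃] = 0.5·(-70) = -35.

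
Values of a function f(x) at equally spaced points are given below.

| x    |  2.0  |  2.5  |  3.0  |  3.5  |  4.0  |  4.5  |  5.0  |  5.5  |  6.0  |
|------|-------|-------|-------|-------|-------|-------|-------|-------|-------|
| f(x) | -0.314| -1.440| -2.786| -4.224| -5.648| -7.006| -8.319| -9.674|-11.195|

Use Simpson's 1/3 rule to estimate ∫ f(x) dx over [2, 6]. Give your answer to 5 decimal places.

h = 0.5, n = 8.
(h/3)·[y₀ + 4y₁ + 2y₂ + 4y₃ + 2y₄ + 4y₅ + 2y₆ + 4y₇ + y₈] = 0.166667·(-134.391) = -22.39850.

-22.39850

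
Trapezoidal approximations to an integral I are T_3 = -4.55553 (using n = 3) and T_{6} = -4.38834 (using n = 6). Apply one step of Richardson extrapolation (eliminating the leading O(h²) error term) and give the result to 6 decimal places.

-4.332610

R = (4·T_{6} − T_3) / 3 = (4·(-4.38834) − (-4.55553))/3 = (-12.99783)/3 = -4.332610.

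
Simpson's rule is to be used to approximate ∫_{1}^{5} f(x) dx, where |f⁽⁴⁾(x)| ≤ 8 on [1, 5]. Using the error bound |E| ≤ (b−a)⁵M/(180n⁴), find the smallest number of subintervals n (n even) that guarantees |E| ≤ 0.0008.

16

Need 8192/(180n⁴) ≤ 0.0008.
n⁴ ≥ 8192/(180·0.0008) = 56888.9 ⇒ n ≥ 15.4439, so the smallest even n is 16. (n must be even for Simpson's rule.)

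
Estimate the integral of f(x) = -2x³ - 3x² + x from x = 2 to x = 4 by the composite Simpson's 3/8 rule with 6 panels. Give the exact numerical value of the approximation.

-170

h = (4 − 2)/6 = 0.333333.
Nodes x₀,…,x₆ = 2, 2.333333, 2.666667, 3, 3.333333, 3.666667, 4.
f(x) = -2x³ - 3x² + x: f₀=-26, f₁=-39.407407, f₂=-56.592593, f₃=-78, f₄=-104.074074, f₅=-135.259259, f₆=-172.
(3h/8)·[f₀ + 3f₁ + 3f₂ + 2f₃ + 3f₄ + 3f₅ + f₆] = 0.125·(-1360) = -170.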